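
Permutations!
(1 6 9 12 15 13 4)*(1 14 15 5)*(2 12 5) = (1 6 9 5)(2 12)(4 14 15 13) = [0, 6, 12, 3, 14, 1, 9, 7, 8, 5, 10, 11, 2, 4, 15, 13]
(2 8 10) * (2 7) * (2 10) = (2 8)(7 10) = [0, 1, 8, 3, 4, 5, 6, 10, 2, 9, 7]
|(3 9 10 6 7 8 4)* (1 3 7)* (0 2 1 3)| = 12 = |(0 2 1)(3 9 10 6)(4 7 8)|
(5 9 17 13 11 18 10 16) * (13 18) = (5 9 17 18 10 16)(11 13) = [0, 1, 2, 3, 4, 9, 6, 7, 8, 17, 16, 13, 12, 11, 14, 15, 5, 18, 10]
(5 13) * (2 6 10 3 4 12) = (2 6 10 3 4 12)(5 13) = [0, 1, 6, 4, 12, 13, 10, 7, 8, 9, 3, 11, 2, 5]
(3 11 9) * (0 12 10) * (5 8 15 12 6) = (0 6 5 8 15 12 10)(3 11 9) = [6, 1, 2, 11, 4, 8, 5, 7, 15, 3, 0, 9, 10, 13, 14, 12]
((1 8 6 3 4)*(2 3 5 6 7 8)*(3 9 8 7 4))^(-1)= (1 4 8 9 2)(5 6)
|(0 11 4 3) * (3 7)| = 5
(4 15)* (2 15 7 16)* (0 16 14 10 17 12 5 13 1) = (0 16 2 15 4 7 14 10 17 12 5 13 1) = [16, 0, 15, 3, 7, 13, 6, 14, 8, 9, 17, 11, 5, 1, 10, 4, 2, 12]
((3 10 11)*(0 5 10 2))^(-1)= (0 2 3 11 10 5)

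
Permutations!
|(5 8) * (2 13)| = 2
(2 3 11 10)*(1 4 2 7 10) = [0, 4, 3, 11, 2, 5, 6, 10, 8, 9, 7, 1] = (1 4 2 3 11)(7 10)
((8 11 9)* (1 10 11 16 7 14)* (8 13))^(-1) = (1 14 7 16 8 13 9 11 10)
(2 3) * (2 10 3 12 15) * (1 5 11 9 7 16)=[0, 5, 12, 10, 4, 11, 6, 16, 8, 7, 3, 9, 15, 13, 14, 2, 1]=(1 5 11 9 7 16)(2 12 15)(3 10)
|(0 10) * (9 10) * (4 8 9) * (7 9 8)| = 5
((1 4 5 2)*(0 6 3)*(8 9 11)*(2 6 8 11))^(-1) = (11)(0 3 6 5 4 1 2 9 8)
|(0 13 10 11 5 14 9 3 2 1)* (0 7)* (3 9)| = |(0 13 10 11 5 14 3 2 1 7)| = 10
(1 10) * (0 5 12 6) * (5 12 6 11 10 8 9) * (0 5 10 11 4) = (0 12 4)(1 8 9 10)(5 6) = [12, 8, 2, 3, 0, 6, 5, 7, 9, 10, 1, 11, 4]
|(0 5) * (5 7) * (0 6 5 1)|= |(0 7 1)(5 6)|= 6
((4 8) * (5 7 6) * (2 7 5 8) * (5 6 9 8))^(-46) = ((2 7 9 8 4)(5 6))^(-46) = (2 4 8 9 7)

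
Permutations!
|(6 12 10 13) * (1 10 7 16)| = 7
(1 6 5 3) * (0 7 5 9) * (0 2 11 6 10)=(0 7 5 3 1 10)(2 11 6 9)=[7, 10, 11, 1, 4, 3, 9, 5, 8, 2, 0, 6]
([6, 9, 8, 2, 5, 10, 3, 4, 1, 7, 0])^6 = [9, 0, 5, 4, 2, 8, 7, 3, 10, 6, 1]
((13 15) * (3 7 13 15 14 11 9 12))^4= (15)(3 11 7 9 13 12 14)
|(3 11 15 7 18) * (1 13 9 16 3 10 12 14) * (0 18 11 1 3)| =30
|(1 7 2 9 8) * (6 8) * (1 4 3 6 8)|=|(1 7 2 9 8 4 3 6)|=8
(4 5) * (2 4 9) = (2 4 5 9) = [0, 1, 4, 3, 5, 9, 6, 7, 8, 2]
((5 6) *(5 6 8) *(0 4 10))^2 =((0 4 10)(5 8))^2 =(0 10 4)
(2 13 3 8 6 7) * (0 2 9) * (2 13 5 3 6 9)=(0 13 6 7 2 5 3 8 9)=[13, 1, 5, 8, 4, 3, 7, 2, 9, 0, 10, 11, 12, 6]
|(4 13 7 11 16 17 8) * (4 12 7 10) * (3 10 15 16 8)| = |(3 10 4 13 15 16 17)(7 11 8 12)| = 28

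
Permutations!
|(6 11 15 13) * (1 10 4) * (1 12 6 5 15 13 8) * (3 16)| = 10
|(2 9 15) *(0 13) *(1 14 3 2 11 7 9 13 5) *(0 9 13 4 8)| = 40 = |(0 5 1 14 3 2 4 8)(7 13 9 15 11)|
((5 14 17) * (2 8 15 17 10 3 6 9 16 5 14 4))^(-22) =((2 8 15 17 14 10 3 6 9 16 5 4))^(-22) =(2 15 14 3 9 5)(4 8 17 10 6 16)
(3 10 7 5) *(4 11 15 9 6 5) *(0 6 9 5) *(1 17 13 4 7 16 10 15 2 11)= [6, 17, 11, 15, 1, 3, 0, 7, 8, 9, 16, 2, 12, 4, 14, 5, 10, 13]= (0 6)(1 17 13 4)(2 11)(3 15 5)(10 16)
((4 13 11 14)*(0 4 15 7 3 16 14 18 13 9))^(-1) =(0 9 4)(3 7 15 14 16)(11 13 18)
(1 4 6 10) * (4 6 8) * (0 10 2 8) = (0 10 1 6 2 8 4) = [10, 6, 8, 3, 0, 5, 2, 7, 4, 9, 1]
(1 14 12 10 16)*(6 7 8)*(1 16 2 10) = [0, 14, 10, 3, 4, 5, 7, 8, 6, 9, 2, 11, 1, 13, 12, 15, 16] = (16)(1 14 12)(2 10)(6 7 8)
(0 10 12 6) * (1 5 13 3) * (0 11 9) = (0 10 12 6 11 9)(1 5 13 3) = [10, 5, 2, 1, 4, 13, 11, 7, 8, 0, 12, 9, 6, 3]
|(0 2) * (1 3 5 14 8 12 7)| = |(0 2)(1 3 5 14 8 12 7)| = 14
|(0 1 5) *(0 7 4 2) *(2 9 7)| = 12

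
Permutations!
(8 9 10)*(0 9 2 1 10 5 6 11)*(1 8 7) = (0 9 5 6 11)(1 10 7)(2 8) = [9, 10, 8, 3, 4, 6, 11, 1, 2, 5, 7, 0]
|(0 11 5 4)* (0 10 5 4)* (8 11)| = |(0 8 11 4 10 5)| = 6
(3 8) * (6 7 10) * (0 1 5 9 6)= (0 1 5 9 6 7 10)(3 8)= [1, 5, 2, 8, 4, 9, 7, 10, 3, 6, 0]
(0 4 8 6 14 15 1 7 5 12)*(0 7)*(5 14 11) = (0 4 8 6 11 5 12 7 14 15 1) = [4, 0, 2, 3, 8, 12, 11, 14, 6, 9, 10, 5, 7, 13, 15, 1]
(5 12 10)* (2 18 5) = (2 18 5 12 10) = [0, 1, 18, 3, 4, 12, 6, 7, 8, 9, 2, 11, 10, 13, 14, 15, 16, 17, 5]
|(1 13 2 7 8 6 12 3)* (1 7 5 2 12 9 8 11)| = 6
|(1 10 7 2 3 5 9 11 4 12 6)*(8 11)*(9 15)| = 13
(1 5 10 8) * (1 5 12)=(1 12)(5 10 8)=[0, 12, 2, 3, 4, 10, 6, 7, 5, 9, 8, 11, 1]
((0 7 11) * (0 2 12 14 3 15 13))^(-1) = (0 13 15 3 14 12 2 11 7) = ((0 7 11 2 12 14 3 15 13))^(-1)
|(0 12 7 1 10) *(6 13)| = |(0 12 7 1 10)(6 13)| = 10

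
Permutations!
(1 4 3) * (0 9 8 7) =(0 9 8 7)(1 4 3) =[9, 4, 2, 1, 3, 5, 6, 0, 7, 8]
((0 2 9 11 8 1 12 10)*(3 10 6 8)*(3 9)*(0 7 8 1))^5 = (0 8 7 10 3 2)(1 6 12)(9 11)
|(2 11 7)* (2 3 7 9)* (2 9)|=2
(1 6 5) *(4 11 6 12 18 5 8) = [0, 12, 2, 3, 11, 1, 8, 7, 4, 9, 10, 6, 18, 13, 14, 15, 16, 17, 5] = (1 12 18 5)(4 11 6 8)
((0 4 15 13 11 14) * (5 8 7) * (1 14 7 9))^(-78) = ((0 4 15 13 11 7 5 8 9 1 14))^(-78) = (0 14 1 9 8 5 7 11 13 15 4)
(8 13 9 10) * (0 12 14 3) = (0 12 14 3)(8 13 9 10) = [12, 1, 2, 0, 4, 5, 6, 7, 13, 10, 8, 11, 14, 9, 3]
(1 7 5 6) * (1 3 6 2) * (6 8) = (1 7 5 2)(3 8 6) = [0, 7, 1, 8, 4, 2, 3, 5, 6]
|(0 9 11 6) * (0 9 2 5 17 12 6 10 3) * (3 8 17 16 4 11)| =|(0 2 5 16 4 11 10 8 17 12 6 9 3)| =13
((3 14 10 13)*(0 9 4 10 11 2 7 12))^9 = (0 7 11 3 10 9 12 2 14 13 4)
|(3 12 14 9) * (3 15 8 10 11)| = 8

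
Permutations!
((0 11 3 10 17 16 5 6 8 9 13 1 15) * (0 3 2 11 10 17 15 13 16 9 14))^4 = (0 17 6 10 9 8 15 16 14 3 5)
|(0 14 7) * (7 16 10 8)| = 6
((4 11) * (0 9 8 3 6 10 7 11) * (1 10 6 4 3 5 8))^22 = ((0 9 1 10 7 11 3 4)(5 8))^22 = (0 3 7 1)(4 11 10 9)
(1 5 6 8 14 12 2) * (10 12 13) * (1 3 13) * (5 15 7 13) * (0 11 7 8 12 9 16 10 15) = (0 11 7 13 15 8 14 1)(2 3 5 6 12)(9 16 10) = [11, 0, 3, 5, 4, 6, 12, 13, 14, 16, 9, 7, 2, 15, 1, 8, 10]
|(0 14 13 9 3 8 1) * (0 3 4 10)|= 6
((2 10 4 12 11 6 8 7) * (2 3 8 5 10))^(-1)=((3 8 7)(4 12 11 6 5 10))^(-1)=(3 7 8)(4 10 5 6 11 12)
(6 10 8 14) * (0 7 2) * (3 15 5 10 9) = [7, 1, 0, 15, 4, 10, 9, 2, 14, 3, 8, 11, 12, 13, 6, 5] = (0 7 2)(3 15 5 10 8 14 6 9)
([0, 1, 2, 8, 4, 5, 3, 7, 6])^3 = [0, 1, 2, 3, 4, 5, 6, 7, 8]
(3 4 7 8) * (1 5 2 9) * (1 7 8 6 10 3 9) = (1 5 2)(3 4 8 9 7 6 10) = [0, 5, 1, 4, 8, 2, 10, 6, 9, 7, 3]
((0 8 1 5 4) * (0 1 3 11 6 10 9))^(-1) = (0 9 10 6 11 3 8)(1 4 5) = ((0 8 3 11 6 10 9)(1 5 4))^(-1)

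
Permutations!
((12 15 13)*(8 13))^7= (8 15 12 13)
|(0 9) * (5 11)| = 2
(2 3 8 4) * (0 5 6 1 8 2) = (0 5 6 1 8 4)(2 3) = [5, 8, 3, 2, 0, 6, 1, 7, 4]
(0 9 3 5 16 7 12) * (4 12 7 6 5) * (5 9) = (0 5 16 6 9 3 4 12) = [5, 1, 2, 4, 12, 16, 9, 7, 8, 3, 10, 11, 0, 13, 14, 15, 6]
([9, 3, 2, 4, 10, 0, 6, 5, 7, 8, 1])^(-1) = [5, 10, 2, 1, 3, 7, 6, 8, 9, 0, 4]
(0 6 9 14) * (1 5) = (0 6 9 14)(1 5) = [6, 5, 2, 3, 4, 1, 9, 7, 8, 14, 10, 11, 12, 13, 0]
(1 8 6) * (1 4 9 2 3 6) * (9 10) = (1 8)(2 3 6 4 10 9) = [0, 8, 3, 6, 10, 5, 4, 7, 1, 2, 9]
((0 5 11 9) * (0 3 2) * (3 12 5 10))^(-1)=(0 2 3 10)(5 12 9 11)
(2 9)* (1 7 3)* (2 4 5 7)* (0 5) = (0 5 7 3 1 2 9 4) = [5, 2, 9, 1, 0, 7, 6, 3, 8, 4]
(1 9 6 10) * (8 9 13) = (1 13 8 9 6 10) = [0, 13, 2, 3, 4, 5, 10, 7, 9, 6, 1, 11, 12, 8]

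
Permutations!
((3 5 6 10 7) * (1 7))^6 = (10)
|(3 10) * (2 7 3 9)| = |(2 7 3 10 9)| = 5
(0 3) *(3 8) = (0 8 3) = [8, 1, 2, 0, 4, 5, 6, 7, 3]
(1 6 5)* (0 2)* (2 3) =(0 3 2)(1 6 5) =[3, 6, 0, 2, 4, 1, 5]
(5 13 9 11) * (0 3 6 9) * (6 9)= (0 3 9 11 5 13)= [3, 1, 2, 9, 4, 13, 6, 7, 8, 11, 10, 5, 12, 0]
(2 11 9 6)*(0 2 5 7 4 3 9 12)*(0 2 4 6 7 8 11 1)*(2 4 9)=[9, 0, 1, 2, 3, 8, 5, 6, 11, 7, 10, 12, 4]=(0 9 7 6 5 8 11 12 4 3 2 1)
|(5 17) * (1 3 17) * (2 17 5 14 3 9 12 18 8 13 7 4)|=|(1 9 12 18 8 13 7 4 2 17 14 3 5)|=13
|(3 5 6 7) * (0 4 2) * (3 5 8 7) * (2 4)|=10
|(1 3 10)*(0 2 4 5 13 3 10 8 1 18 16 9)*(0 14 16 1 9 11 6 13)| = 24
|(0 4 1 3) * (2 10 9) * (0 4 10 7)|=15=|(0 10 9 2 7)(1 3 4)|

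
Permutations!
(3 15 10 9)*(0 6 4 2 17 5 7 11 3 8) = (0 6 4 2 17 5 7 11 3 15 10 9 8) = [6, 1, 17, 15, 2, 7, 4, 11, 0, 8, 9, 3, 12, 13, 14, 10, 16, 5]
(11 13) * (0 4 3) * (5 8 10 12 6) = (0 4 3)(5 8 10 12 6)(11 13) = [4, 1, 2, 0, 3, 8, 5, 7, 10, 9, 12, 13, 6, 11]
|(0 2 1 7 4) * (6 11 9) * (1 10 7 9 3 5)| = 30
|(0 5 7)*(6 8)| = |(0 5 7)(6 8)| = 6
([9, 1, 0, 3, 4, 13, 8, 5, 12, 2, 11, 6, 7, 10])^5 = [2, 1, 9, 3, 4, 8, 13, 6, 10, 0, 7, 5, 11, 12]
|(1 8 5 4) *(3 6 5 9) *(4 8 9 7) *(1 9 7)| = |(1 7 4 9 3 6 5 8)| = 8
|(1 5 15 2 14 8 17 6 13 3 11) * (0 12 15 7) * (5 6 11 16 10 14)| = |(0 12 15 2 5 7)(1 6 13 3 16 10 14 8 17 11)| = 30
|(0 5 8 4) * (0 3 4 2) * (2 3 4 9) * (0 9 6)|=|(0 5 8 3 6)(2 9)|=10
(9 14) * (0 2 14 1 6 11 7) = (0 2 14 9 1 6 11 7) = [2, 6, 14, 3, 4, 5, 11, 0, 8, 1, 10, 7, 12, 13, 9]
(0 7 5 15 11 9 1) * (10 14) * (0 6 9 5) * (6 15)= (0 7)(1 15 11 5 6 9)(10 14)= [7, 15, 2, 3, 4, 6, 9, 0, 8, 1, 14, 5, 12, 13, 10, 11]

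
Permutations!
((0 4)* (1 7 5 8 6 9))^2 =((0 4)(1 7 5 8 6 9))^2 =(1 5 6)(7 8 9)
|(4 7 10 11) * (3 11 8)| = |(3 11 4 7 10 8)| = 6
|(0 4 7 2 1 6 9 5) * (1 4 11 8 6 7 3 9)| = 11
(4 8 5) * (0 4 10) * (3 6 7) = [4, 1, 2, 6, 8, 10, 7, 3, 5, 9, 0] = (0 4 8 5 10)(3 6 7)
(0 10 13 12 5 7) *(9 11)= [10, 1, 2, 3, 4, 7, 6, 0, 8, 11, 13, 9, 5, 12]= (0 10 13 12 5 7)(9 11)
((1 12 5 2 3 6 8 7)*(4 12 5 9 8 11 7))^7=((1 5 2 3 6 11 7)(4 12 9 8))^7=(4 8 9 12)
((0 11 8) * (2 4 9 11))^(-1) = ((0 2 4 9 11 8))^(-1) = (0 8 11 9 4 2)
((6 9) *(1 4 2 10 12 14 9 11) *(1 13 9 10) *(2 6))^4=(1 13 4 9 6 2 11)(10 12 14)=((1 4 6 11 13 9 2)(10 12 14))^4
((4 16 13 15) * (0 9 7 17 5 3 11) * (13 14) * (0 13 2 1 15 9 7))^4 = (0 3)(1 14 4)(2 16 15)(5 9)(7 11)(13 17)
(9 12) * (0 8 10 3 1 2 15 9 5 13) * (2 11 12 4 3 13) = (0 8 10 13)(1 11 12 5 2 15 9 4 3) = [8, 11, 15, 1, 3, 2, 6, 7, 10, 4, 13, 12, 5, 0, 14, 9]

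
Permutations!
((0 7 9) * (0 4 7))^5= ((4 7 9))^5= (4 9 7)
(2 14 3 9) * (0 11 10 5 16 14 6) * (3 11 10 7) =(0 10 5 16 14 11 7 3 9 2 6) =[10, 1, 6, 9, 4, 16, 0, 3, 8, 2, 5, 7, 12, 13, 11, 15, 14]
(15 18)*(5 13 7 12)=(5 13 7 12)(15 18)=[0, 1, 2, 3, 4, 13, 6, 12, 8, 9, 10, 11, 5, 7, 14, 18, 16, 17, 15]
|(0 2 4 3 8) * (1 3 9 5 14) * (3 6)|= 10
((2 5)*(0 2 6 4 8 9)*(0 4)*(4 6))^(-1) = ((0 2 5 4 8 9 6))^(-1) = (0 6 9 8 4 5 2)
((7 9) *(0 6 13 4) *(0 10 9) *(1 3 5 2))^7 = (13)(1 2 5 3)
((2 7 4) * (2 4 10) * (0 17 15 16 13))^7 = (0 15 13 17 16)(2 7 10)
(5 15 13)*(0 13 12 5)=(0 13)(5 15 12)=[13, 1, 2, 3, 4, 15, 6, 7, 8, 9, 10, 11, 5, 0, 14, 12]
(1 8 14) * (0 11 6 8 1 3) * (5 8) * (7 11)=(0 7 11 6 5 8 14 3)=[7, 1, 2, 0, 4, 8, 5, 11, 14, 9, 10, 6, 12, 13, 3]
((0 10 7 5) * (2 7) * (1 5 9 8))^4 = (0 9)(1 2)(5 7)(8 10)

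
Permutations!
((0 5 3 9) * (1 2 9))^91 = (0 5 3 1 2 9) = ((0 5 3 1 2 9))^91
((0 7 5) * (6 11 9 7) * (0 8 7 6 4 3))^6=(11)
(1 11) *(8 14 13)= (1 11)(8 14 13)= [0, 11, 2, 3, 4, 5, 6, 7, 14, 9, 10, 1, 12, 8, 13]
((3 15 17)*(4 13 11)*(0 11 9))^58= ((0 11 4 13 9)(3 15 17))^58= (0 13 11 9 4)(3 15 17)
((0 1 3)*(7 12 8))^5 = (0 3 1)(7 8 12)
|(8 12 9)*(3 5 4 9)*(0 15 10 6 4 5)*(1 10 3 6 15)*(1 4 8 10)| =|(0 4 9 10 15 3)(6 8 12)| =6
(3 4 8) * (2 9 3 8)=(2 9 3 4)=[0, 1, 9, 4, 2, 5, 6, 7, 8, 3]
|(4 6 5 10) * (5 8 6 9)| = 4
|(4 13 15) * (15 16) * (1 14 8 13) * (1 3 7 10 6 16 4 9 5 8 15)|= 13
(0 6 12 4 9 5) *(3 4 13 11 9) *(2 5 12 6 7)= (0 7 2 5)(3 4)(9 12 13 11)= [7, 1, 5, 4, 3, 0, 6, 2, 8, 12, 10, 9, 13, 11]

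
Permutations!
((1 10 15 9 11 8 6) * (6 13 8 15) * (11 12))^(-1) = ((1 10 6)(8 13)(9 12 11 15))^(-1) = (1 6 10)(8 13)(9 15 11 12)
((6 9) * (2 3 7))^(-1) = (2 7 3)(6 9)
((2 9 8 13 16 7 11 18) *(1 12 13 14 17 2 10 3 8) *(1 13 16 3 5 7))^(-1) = (1 16 12)(2 17 14 8 3 13 9)(5 10 18 11 7)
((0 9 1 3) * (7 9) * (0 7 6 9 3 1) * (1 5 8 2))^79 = (0 6 9)(1 2 8 5)(3 7)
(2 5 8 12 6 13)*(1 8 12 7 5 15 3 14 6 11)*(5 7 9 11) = (1 8 9 11)(2 15 3 14 6 13)(5 12) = [0, 8, 15, 14, 4, 12, 13, 7, 9, 11, 10, 1, 5, 2, 6, 3]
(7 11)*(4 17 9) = [0, 1, 2, 3, 17, 5, 6, 11, 8, 4, 10, 7, 12, 13, 14, 15, 16, 9] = (4 17 9)(7 11)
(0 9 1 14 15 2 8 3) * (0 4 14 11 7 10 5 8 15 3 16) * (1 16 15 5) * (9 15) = [15, 11, 5, 4, 14, 8, 6, 10, 9, 16, 1, 7, 12, 13, 3, 2, 0] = (0 15 2 5 8 9 16)(1 11 7 10)(3 4 14)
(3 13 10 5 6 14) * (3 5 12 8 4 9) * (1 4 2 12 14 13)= (1 4 9 3)(2 12 8)(5 6 13 10 14)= [0, 4, 12, 1, 9, 6, 13, 7, 2, 3, 14, 11, 8, 10, 5]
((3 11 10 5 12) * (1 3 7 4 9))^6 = ((1 3 11 10 5 12 7 4 9))^6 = (1 7 10)(3 4 5)(9 12 11)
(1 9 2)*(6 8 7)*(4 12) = (1 9 2)(4 12)(6 8 7) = [0, 9, 1, 3, 12, 5, 8, 6, 7, 2, 10, 11, 4]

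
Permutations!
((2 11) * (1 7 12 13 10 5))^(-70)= (1 12 10)(5 7 13)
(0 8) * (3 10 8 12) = [12, 1, 2, 10, 4, 5, 6, 7, 0, 9, 8, 11, 3] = (0 12 3 10 8)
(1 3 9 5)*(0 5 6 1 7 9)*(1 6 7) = [5, 3, 2, 0, 4, 1, 6, 9, 8, 7] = (0 5 1 3)(7 9)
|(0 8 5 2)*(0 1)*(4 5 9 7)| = 8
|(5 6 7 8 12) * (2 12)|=6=|(2 12 5 6 7 8)|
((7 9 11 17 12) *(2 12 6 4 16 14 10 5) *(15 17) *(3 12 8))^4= (2 7 17 14 8 9 6 10 3 11 4 5 12 15 16)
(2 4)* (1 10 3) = (1 10 3)(2 4) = [0, 10, 4, 1, 2, 5, 6, 7, 8, 9, 3]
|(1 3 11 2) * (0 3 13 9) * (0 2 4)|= 4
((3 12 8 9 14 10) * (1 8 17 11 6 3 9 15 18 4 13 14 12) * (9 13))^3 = (1 18 12 6 8 4 17 3 15 9 11) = ((1 8 15 18 4 9 12 17 11 6 3)(10 13 14))^3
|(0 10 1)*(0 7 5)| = |(0 10 1 7 5)| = 5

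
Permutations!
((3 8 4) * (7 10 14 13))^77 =((3 8 4)(7 10 14 13))^77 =(3 4 8)(7 10 14 13)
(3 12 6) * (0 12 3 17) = [12, 1, 2, 3, 4, 5, 17, 7, 8, 9, 10, 11, 6, 13, 14, 15, 16, 0] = (0 12 6 17)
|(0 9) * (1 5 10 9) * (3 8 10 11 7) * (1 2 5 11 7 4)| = 24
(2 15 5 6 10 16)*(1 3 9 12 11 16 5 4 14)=(1 3 9 12 11 16 2 15 4 14)(5 6 10)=[0, 3, 15, 9, 14, 6, 10, 7, 8, 12, 5, 16, 11, 13, 1, 4, 2]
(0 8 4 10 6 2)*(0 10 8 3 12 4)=[3, 1, 10, 12, 8, 5, 2, 7, 0, 9, 6, 11, 4]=(0 3 12 4 8)(2 10 6)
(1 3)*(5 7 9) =(1 3)(5 7 9) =[0, 3, 2, 1, 4, 7, 6, 9, 8, 5]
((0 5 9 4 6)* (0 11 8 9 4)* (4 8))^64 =(4 6 11) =((0 5 8 9)(4 6 11))^64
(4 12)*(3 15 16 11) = [0, 1, 2, 15, 12, 5, 6, 7, 8, 9, 10, 3, 4, 13, 14, 16, 11] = (3 15 16 11)(4 12)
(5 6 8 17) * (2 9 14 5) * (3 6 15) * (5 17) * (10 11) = (2 9 14 17)(3 6 8 5 15)(10 11) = [0, 1, 9, 6, 4, 15, 8, 7, 5, 14, 11, 10, 12, 13, 17, 3, 16, 2]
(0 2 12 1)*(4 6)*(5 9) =(0 2 12 1)(4 6)(5 9) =[2, 0, 12, 3, 6, 9, 4, 7, 8, 5, 10, 11, 1]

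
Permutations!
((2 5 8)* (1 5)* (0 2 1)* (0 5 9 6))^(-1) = (0 6 9 1 8 5 2)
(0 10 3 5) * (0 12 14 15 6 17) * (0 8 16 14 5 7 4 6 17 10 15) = (0 15 17 8 16 14)(3 7 4 6 10)(5 12) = [15, 1, 2, 7, 6, 12, 10, 4, 16, 9, 3, 11, 5, 13, 0, 17, 14, 8]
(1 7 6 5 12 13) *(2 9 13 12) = (1 7 6 5 2 9 13) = [0, 7, 9, 3, 4, 2, 5, 6, 8, 13, 10, 11, 12, 1]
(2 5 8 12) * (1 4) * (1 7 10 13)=(1 4 7 10 13)(2 5 8 12)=[0, 4, 5, 3, 7, 8, 6, 10, 12, 9, 13, 11, 2, 1]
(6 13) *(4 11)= (4 11)(6 13)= [0, 1, 2, 3, 11, 5, 13, 7, 8, 9, 10, 4, 12, 6]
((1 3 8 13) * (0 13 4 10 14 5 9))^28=(0 5 10 8 1)(3 13 9 14 4)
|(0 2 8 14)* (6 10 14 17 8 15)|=6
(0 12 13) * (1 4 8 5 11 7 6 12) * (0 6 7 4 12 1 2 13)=(0 2 13 6 1 12)(4 8 5 11)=[2, 12, 13, 3, 8, 11, 1, 7, 5, 9, 10, 4, 0, 6]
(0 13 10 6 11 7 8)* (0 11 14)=[13, 1, 2, 3, 4, 5, 14, 8, 11, 9, 6, 7, 12, 10, 0]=(0 13 10 6 14)(7 8 11)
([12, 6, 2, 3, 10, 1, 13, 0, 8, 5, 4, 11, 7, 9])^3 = [0, 9, 2, 3, 10, 13, 5, 7, 8, 6, 4, 11, 12, 1]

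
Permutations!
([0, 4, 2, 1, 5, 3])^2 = (1 5)(3 4)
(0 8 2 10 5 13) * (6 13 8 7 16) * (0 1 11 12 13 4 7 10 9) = (0 10 5 8 2 9)(1 11 12 13)(4 7 16 6) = [10, 11, 9, 3, 7, 8, 4, 16, 2, 0, 5, 12, 13, 1, 14, 15, 6]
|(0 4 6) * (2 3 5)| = 3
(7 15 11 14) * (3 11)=(3 11 14 7 15)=[0, 1, 2, 11, 4, 5, 6, 15, 8, 9, 10, 14, 12, 13, 7, 3]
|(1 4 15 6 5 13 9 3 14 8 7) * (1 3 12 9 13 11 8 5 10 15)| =6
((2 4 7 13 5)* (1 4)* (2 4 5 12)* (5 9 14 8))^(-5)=((1 9 14 8 5 4 7 13 12 2))^(-5)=(1 4)(2 5)(7 9)(8 12)(13 14)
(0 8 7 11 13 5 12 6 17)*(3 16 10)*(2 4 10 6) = (0 8 7 11 13 5 12 2 4 10 3 16 6 17) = [8, 1, 4, 16, 10, 12, 17, 11, 7, 9, 3, 13, 2, 5, 14, 15, 6, 0]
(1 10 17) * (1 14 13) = (1 10 17 14 13) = [0, 10, 2, 3, 4, 5, 6, 7, 8, 9, 17, 11, 12, 1, 13, 15, 16, 14]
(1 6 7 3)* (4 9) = (1 6 7 3)(4 9) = [0, 6, 2, 1, 9, 5, 7, 3, 8, 4]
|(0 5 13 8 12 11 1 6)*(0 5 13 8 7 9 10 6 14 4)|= 13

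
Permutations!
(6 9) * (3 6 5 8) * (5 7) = (3 6 9 7 5 8) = [0, 1, 2, 6, 4, 8, 9, 5, 3, 7]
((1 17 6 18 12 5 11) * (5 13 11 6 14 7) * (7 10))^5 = (1 5 11 7 13 10 12 14 18 17 6)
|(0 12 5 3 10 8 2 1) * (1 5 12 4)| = |(12)(0 4 1)(2 5 3 10 8)| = 15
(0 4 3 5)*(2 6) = [4, 1, 6, 5, 3, 0, 2] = (0 4 3 5)(2 6)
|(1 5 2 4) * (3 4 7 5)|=|(1 3 4)(2 7 5)|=3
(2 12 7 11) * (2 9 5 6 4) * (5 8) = (2 12 7 11 9 8 5 6 4) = [0, 1, 12, 3, 2, 6, 4, 11, 5, 8, 10, 9, 7]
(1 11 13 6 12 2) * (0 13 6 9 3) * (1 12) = (0 13 9 3)(1 11 6)(2 12) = [13, 11, 12, 0, 4, 5, 1, 7, 8, 3, 10, 6, 2, 9]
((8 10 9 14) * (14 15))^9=(8 14 15 9 10)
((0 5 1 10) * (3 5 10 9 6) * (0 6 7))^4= ((0 10 6 3 5 1 9 7))^4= (0 5)(1 10)(3 7)(6 9)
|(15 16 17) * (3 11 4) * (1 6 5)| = 3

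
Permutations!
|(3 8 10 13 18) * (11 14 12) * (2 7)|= 30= |(2 7)(3 8 10 13 18)(11 14 12)|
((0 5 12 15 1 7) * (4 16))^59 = ((0 5 12 15 1 7)(4 16))^59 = (0 7 1 15 12 5)(4 16)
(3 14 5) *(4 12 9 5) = (3 14 4 12 9 5) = [0, 1, 2, 14, 12, 3, 6, 7, 8, 5, 10, 11, 9, 13, 4]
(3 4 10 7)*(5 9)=(3 4 10 7)(5 9)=[0, 1, 2, 4, 10, 9, 6, 3, 8, 5, 7]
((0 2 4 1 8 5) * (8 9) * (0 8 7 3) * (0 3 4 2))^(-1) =((1 9 7 4)(5 8))^(-1) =(1 4 7 9)(5 8)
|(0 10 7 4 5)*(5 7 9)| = |(0 10 9 5)(4 7)| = 4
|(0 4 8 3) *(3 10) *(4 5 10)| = |(0 5 10 3)(4 8)| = 4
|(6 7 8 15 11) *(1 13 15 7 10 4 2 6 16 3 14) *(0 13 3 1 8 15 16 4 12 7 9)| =|(0 13 16 1 3 14 8 9)(2 6 10 12 7 15 11 4)| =8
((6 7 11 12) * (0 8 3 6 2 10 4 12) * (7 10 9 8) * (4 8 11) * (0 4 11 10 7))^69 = (2 12 4 11 7 6 3 8 10 9)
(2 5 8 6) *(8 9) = (2 5 9 8 6) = [0, 1, 5, 3, 4, 9, 2, 7, 6, 8]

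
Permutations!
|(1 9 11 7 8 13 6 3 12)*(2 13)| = |(1 9 11 7 8 2 13 6 3 12)| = 10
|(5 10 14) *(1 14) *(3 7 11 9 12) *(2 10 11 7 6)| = |(1 14 5 11 9 12 3 6 2 10)| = 10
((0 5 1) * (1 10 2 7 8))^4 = (0 7 5 8 10 1 2)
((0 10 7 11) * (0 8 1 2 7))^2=((0 10)(1 2 7 11 8))^2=(1 7 8 2 11)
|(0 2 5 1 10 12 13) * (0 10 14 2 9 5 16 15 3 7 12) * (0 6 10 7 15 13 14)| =12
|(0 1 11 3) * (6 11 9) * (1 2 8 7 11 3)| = |(0 2 8 7 11 1 9 6 3)| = 9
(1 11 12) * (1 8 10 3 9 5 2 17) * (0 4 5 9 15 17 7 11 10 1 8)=(0 4 5 2 7 11 12)(1 10 3 15 17 8)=[4, 10, 7, 15, 5, 2, 6, 11, 1, 9, 3, 12, 0, 13, 14, 17, 16, 8]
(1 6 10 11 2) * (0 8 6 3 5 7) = (0 8 6 10 11 2 1 3 5 7) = [8, 3, 1, 5, 4, 7, 10, 0, 6, 9, 11, 2]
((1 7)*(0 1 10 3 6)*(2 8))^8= (0 7 3)(1 10 6)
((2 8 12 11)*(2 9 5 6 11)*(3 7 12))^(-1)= (2 12 7 3 8)(5 9 11 6)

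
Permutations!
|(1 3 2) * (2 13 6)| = |(1 3 13 6 2)| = 5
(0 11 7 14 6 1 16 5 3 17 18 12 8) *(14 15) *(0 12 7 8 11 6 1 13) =(0 6 13)(1 16 5 3 17 18 7 15 14)(8 12 11) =[6, 16, 2, 17, 4, 3, 13, 15, 12, 9, 10, 8, 11, 0, 1, 14, 5, 18, 7]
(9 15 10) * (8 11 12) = [0, 1, 2, 3, 4, 5, 6, 7, 11, 15, 9, 12, 8, 13, 14, 10] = (8 11 12)(9 15 10)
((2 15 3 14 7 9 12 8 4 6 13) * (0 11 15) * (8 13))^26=((0 11 15 3 14 7 9 12 13 2)(4 6 8))^26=(0 9 15 13 14)(2 7 11 12 3)(4 8 6)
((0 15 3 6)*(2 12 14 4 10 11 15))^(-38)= (0 12 4 11 3)(2 14 10 15 6)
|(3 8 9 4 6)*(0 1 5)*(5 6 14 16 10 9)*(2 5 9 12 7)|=|(0 1 6 3 8 9 4 14 16 10 12 7 2 5)|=14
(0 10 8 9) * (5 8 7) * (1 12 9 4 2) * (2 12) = (0 10 7 5 8 4 12 9)(1 2) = [10, 2, 1, 3, 12, 8, 6, 5, 4, 0, 7, 11, 9]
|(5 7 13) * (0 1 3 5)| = |(0 1 3 5 7 13)| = 6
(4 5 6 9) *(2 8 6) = (2 8 6 9 4 5) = [0, 1, 8, 3, 5, 2, 9, 7, 6, 4]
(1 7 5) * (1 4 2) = (1 7 5 4 2) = [0, 7, 1, 3, 2, 4, 6, 5]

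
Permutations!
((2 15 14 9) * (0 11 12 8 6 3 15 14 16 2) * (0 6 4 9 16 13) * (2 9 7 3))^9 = ((0 11 12 8 4 7 3 15 13)(2 14 16 9 6))^9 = (2 6 9 16 14)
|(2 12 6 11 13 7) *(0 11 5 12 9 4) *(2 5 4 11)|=10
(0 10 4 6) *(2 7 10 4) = (0 4 6)(2 7 10) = [4, 1, 7, 3, 6, 5, 0, 10, 8, 9, 2]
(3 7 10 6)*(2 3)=(2 3 7 10 6)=[0, 1, 3, 7, 4, 5, 2, 10, 8, 9, 6]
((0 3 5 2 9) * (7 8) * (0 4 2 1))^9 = (9)(0 3 5 1)(7 8)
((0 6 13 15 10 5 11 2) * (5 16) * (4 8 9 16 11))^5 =(16)(0 11 15 6 2 10 13)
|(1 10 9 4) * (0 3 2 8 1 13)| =|(0 3 2 8 1 10 9 4 13)| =9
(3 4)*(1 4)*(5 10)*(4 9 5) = (1 9 5 10 4 3) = [0, 9, 2, 1, 3, 10, 6, 7, 8, 5, 4]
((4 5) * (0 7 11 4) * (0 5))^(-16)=(11)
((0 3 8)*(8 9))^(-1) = (0 8 9 3)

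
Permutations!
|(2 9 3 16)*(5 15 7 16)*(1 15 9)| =|(1 15 7 16 2)(3 5 9)| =15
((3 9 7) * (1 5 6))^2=(1 6 5)(3 7 9)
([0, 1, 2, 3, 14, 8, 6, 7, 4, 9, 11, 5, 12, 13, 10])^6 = (14)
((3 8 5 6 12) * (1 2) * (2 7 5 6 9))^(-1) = ((1 7 5 9 2)(3 8 6 12))^(-1) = (1 2 9 5 7)(3 12 6 8)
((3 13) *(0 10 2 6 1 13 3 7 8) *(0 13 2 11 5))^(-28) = (1 6 2)(7 13 8)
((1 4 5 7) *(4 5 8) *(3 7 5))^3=(4 8)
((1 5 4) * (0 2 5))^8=((0 2 5 4 1))^8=(0 4 2 1 5)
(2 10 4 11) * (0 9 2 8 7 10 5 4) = (0 9 2 5 4 11 8 7 10) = [9, 1, 5, 3, 11, 4, 6, 10, 7, 2, 0, 8]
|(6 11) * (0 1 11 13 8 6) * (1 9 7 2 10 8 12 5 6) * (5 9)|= |(0 5 6 13 12 9 7 2 10 8 1 11)|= 12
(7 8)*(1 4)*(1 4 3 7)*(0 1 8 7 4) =(8)(0 1 3 4) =[1, 3, 2, 4, 0, 5, 6, 7, 8]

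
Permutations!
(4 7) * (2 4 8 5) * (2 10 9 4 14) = (2 14)(4 7 8 5 10 9) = [0, 1, 14, 3, 7, 10, 6, 8, 5, 4, 9, 11, 12, 13, 2]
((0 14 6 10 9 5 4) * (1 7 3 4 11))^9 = (0 3 1 5 10 14 4 7 11 9 6)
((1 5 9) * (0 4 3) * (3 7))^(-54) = ((0 4 7 3)(1 5 9))^(-54) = (9)(0 7)(3 4)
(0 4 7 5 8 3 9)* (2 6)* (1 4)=(0 1 4 7 5 8 3 9)(2 6)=[1, 4, 6, 9, 7, 8, 2, 5, 3, 0]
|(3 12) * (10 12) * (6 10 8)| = |(3 8 6 10 12)| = 5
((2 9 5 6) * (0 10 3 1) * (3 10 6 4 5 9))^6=((10)(0 6 2 3 1)(4 5))^6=(10)(0 6 2 3 1)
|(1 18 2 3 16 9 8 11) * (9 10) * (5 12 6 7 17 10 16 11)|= |(1 18 2 3 11)(5 12 6 7 17 10 9 8)|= 40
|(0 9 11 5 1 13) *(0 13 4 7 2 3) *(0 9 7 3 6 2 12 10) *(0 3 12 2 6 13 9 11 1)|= 12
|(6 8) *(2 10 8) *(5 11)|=4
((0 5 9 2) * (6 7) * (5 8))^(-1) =(0 2 9 5 8)(6 7) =((0 8 5 9 2)(6 7))^(-1)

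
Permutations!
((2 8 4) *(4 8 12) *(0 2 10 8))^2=(0 12 10)(2 4 8)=((0 2 12 4 10 8))^2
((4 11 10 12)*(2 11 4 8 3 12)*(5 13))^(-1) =((2 11 10)(3 12 8)(5 13))^(-1) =(2 10 11)(3 8 12)(5 13)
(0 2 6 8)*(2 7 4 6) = (0 7 4 6 8) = [7, 1, 2, 3, 6, 5, 8, 4, 0]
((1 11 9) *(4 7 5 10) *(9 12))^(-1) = ((1 11 12 9)(4 7 5 10))^(-1) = (1 9 12 11)(4 10 5 7)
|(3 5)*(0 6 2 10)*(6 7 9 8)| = 14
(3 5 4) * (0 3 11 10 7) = (0 3 5 4 11 10 7) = [3, 1, 2, 5, 11, 4, 6, 0, 8, 9, 7, 10]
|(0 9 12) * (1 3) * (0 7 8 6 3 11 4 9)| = |(1 11 4 9 12 7 8 6 3)| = 9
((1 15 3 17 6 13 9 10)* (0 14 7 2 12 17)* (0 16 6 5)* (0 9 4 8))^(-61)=(0 9 13 12 3 14 10 4 17 16 7 1 8 5 6 2 15)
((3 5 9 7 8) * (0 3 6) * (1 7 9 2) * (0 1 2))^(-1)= (9)(0 5 3)(1 6 8 7)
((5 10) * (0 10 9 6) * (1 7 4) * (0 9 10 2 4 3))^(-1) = (0 3 7 1 4 2)(5 10)(6 9) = ((0 2 4 1 7 3)(5 10)(6 9))^(-1)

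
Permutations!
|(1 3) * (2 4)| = 2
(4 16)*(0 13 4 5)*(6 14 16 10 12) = (0 13 4 10 12 6 14 16 5) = [13, 1, 2, 3, 10, 0, 14, 7, 8, 9, 12, 11, 6, 4, 16, 15, 5]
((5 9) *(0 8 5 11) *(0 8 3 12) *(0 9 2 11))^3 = (0 9 12 3)(2 5 8 11)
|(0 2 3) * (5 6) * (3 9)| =4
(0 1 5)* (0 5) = (5)(0 1) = [1, 0, 2, 3, 4, 5]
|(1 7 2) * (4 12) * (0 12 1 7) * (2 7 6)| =|(0 12 4 1)(2 6)| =4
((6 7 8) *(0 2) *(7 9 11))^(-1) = ((0 2)(6 9 11 7 8))^(-1) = (0 2)(6 8 7 11 9)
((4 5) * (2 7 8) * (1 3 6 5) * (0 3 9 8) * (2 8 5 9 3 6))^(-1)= (0 7 2 3 1 4 5 9 6)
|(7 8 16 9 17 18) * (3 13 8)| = |(3 13 8 16 9 17 18 7)| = 8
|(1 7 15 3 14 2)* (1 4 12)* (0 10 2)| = 10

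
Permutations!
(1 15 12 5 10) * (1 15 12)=[0, 12, 2, 3, 4, 10, 6, 7, 8, 9, 15, 11, 5, 13, 14, 1]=(1 12 5 10 15)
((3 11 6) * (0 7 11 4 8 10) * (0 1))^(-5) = (0 3 1 6 10 11 8 7 4)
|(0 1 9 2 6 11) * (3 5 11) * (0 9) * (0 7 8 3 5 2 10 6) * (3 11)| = |(0 1 7 8 11 9 10 6 5 3 2)| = 11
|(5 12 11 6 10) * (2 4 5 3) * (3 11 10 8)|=9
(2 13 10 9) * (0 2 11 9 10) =(0 2 13)(9 11) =[2, 1, 13, 3, 4, 5, 6, 7, 8, 11, 10, 9, 12, 0]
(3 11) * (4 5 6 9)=(3 11)(4 5 6 9)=[0, 1, 2, 11, 5, 6, 9, 7, 8, 4, 10, 3]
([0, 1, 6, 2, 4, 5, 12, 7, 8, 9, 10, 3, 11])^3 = (2 11 6 3 12)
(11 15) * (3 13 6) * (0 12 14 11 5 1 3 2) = (0 12 14 11 15 5 1 3 13 6 2) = [12, 3, 0, 13, 4, 1, 2, 7, 8, 9, 10, 15, 14, 6, 11, 5]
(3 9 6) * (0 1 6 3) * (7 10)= (0 1 6)(3 9)(7 10)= [1, 6, 2, 9, 4, 5, 0, 10, 8, 3, 7]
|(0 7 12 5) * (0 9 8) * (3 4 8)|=8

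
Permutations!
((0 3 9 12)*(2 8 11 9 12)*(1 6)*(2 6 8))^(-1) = ((0 3 12)(1 8 11 9 6))^(-1) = (0 12 3)(1 6 9 11 8)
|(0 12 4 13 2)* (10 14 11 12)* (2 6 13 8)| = 8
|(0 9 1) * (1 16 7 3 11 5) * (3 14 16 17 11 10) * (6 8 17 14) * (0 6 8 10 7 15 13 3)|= |(0 9 14 16 15 13 3 7 8 17 11 5 1 6 10)|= 15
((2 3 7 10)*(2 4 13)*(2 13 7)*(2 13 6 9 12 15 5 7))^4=(2 9 7 3 12 10 13 15 4 6 5)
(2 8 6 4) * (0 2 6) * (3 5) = (0 2 8)(3 5)(4 6) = [2, 1, 8, 5, 6, 3, 4, 7, 0]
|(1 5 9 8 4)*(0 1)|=|(0 1 5 9 8 4)|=6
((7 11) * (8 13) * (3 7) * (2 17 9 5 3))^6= ((2 17 9 5 3 7 11)(8 13))^6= (2 11 7 3 5 9 17)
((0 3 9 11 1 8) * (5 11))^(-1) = (0 8 1 11 5 9 3)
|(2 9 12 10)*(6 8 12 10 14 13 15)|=|(2 9 10)(6 8 12 14 13 15)|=6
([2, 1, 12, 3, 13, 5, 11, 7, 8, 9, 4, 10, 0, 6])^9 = (4 10 11 6 13)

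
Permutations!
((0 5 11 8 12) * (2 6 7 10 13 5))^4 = (0 10 8 6 5)(2 13 12 7 11) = ((0 2 6 7 10 13 5 11 8 12))^4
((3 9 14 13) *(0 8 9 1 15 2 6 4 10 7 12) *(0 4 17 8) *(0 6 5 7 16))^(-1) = ((0 6 17 8 9 14 13 3 1 15 2 5 7 12 4 10 16))^(-1) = (0 16 10 4 12 7 5 2 15 1 3 13 14 9 8 17 6)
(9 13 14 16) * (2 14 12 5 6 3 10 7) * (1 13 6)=(1 13 12 5)(2 14 16 9 6 3 10 7)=[0, 13, 14, 10, 4, 1, 3, 2, 8, 6, 7, 11, 5, 12, 16, 15, 9]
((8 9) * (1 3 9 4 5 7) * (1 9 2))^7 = ((1 3 2)(4 5 7 9 8))^7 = (1 3 2)(4 7 8 5 9)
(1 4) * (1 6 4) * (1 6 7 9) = (1 6 4 7 9) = [0, 6, 2, 3, 7, 5, 4, 9, 8, 1]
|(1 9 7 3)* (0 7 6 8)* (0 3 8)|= |(0 7 8 3 1 9 6)|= 7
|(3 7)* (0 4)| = 2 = |(0 4)(3 7)|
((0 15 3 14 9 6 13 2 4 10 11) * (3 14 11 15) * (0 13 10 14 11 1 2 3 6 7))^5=(0 13 14 10 1 7 11 4 6 3 9 15 2)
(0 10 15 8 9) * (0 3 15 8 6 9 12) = (0 10 8 12)(3 15 6 9) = [10, 1, 2, 15, 4, 5, 9, 7, 12, 3, 8, 11, 0, 13, 14, 6]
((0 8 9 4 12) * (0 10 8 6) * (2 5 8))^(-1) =((0 6)(2 5 8 9 4 12 10))^(-1) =(0 6)(2 10 12 4 9 8 5)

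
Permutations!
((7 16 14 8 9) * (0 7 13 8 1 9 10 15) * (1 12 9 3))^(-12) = (0 10 13 12 16)(7 15 8 9 14)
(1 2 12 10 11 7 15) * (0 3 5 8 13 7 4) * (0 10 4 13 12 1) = (0 3 5 8 12 4 10 11 13 7 15)(1 2) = [3, 2, 1, 5, 10, 8, 6, 15, 12, 9, 11, 13, 4, 7, 14, 0]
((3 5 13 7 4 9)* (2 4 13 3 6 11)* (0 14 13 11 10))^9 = (0 10 6 9 4 2 11 7 13 14)(3 5)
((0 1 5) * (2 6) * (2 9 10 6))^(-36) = ((0 1 5)(6 9 10))^(-36) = (10)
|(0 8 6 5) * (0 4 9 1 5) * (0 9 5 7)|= 6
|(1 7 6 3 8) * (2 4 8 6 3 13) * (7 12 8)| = 6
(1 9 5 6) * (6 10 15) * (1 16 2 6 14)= (1 9 5 10 15 14)(2 6 16)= [0, 9, 6, 3, 4, 10, 16, 7, 8, 5, 15, 11, 12, 13, 1, 14, 2]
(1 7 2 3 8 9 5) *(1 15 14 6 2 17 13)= (1 7 17 13)(2 3 8 9 5 15 14 6)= [0, 7, 3, 8, 4, 15, 2, 17, 9, 5, 10, 11, 12, 1, 6, 14, 16, 13]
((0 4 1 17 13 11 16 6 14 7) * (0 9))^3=(0 17 16 7 4 13 6 9 1 11 14)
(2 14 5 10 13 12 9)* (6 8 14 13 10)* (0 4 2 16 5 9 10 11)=(0 4 2 13 12 10 11)(5 6 8 14 9 16)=[4, 1, 13, 3, 2, 6, 8, 7, 14, 16, 11, 0, 10, 12, 9, 15, 5]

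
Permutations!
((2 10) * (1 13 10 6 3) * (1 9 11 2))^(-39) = (13)(2 6 3 9 11)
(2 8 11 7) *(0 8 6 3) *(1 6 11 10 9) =[8, 6, 11, 0, 4, 5, 3, 2, 10, 1, 9, 7] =(0 8 10 9 1 6 3)(2 11 7)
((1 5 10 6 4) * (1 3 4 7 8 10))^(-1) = (1 5)(3 4)(6 10 8 7)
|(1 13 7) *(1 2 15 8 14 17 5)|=|(1 13 7 2 15 8 14 17 5)|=9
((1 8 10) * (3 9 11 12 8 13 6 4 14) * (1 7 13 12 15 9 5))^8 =(1 14 13 8 5 4 7 12 3 6 10)(9 15 11) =((1 12 8 10 7 13 6 4 14 3 5)(9 11 15))^8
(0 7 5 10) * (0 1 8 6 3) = (0 7 5 10 1 8 6 3) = [7, 8, 2, 0, 4, 10, 3, 5, 6, 9, 1]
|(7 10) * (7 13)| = 3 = |(7 10 13)|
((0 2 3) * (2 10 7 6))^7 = (0 10 7 6 2 3)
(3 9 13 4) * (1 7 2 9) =(1 7 2 9 13 4 3) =[0, 7, 9, 1, 3, 5, 6, 2, 8, 13, 10, 11, 12, 4]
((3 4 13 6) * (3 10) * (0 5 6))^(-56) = ((0 5 6 10 3 4 13))^(-56) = (13)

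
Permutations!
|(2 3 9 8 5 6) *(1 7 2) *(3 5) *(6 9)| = |(1 7 2 5 9 8 3 6)| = 8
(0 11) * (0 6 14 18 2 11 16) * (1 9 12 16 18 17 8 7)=(0 18 2 11 6 14 17 8 7 1 9 12 16)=[18, 9, 11, 3, 4, 5, 14, 1, 7, 12, 10, 6, 16, 13, 17, 15, 0, 8, 2]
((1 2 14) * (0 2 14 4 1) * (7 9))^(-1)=((0 2 4 1 14)(7 9))^(-1)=(0 14 1 4 2)(7 9)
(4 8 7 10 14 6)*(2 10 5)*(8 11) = (2 10 14 6 4 11 8 7 5) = [0, 1, 10, 3, 11, 2, 4, 5, 7, 9, 14, 8, 12, 13, 6]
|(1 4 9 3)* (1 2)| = 5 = |(1 4 9 3 2)|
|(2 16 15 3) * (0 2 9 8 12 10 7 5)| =|(0 2 16 15 3 9 8 12 10 7 5)| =11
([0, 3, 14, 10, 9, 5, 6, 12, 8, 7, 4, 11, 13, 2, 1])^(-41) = [0, 14, 13, 1, 10, 5, 6, 9, 8, 4, 3, 11, 7, 12, 2]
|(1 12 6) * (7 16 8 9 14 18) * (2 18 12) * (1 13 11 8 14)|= |(1 2 18 7 16 14 12 6 13 11 8 9)|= 12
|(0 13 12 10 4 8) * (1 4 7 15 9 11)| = |(0 13 12 10 7 15 9 11 1 4 8)| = 11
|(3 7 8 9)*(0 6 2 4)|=|(0 6 2 4)(3 7 8 9)|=4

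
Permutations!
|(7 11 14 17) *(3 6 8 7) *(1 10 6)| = |(1 10 6 8 7 11 14 17 3)| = 9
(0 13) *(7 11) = (0 13)(7 11) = [13, 1, 2, 3, 4, 5, 6, 11, 8, 9, 10, 7, 12, 0]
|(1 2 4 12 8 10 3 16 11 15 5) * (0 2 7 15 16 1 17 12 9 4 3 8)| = 18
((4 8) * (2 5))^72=((2 5)(4 8))^72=(8)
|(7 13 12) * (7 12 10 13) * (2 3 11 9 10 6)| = 7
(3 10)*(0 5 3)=(0 5 3 10)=[5, 1, 2, 10, 4, 3, 6, 7, 8, 9, 0]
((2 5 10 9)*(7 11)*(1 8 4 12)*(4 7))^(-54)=((1 8 7 11 4 12)(2 5 10 9))^(-54)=(12)(2 10)(5 9)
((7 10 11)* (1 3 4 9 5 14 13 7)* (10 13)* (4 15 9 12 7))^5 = ((1 3 15 9 5 14 10 11)(4 12 7 13))^5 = (1 14 15 11 5 3 10 9)(4 12 7 13)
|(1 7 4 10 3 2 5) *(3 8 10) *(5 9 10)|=9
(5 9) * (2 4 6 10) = (2 4 6 10)(5 9) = [0, 1, 4, 3, 6, 9, 10, 7, 8, 5, 2]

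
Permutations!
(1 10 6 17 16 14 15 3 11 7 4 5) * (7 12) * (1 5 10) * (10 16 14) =(3 11 12 7 4 16 10 6 17 14 15) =[0, 1, 2, 11, 16, 5, 17, 4, 8, 9, 6, 12, 7, 13, 15, 3, 10, 14]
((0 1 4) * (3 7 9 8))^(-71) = (0 1 4)(3 7 9 8)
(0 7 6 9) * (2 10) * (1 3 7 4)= (0 4 1 3 7 6 9)(2 10)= [4, 3, 10, 7, 1, 5, 9, 6, 8, 0, 2]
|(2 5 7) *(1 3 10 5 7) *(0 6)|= |(0 6)(1 3 10 5)(2 7)|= 4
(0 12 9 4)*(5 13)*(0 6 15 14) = (0 12 9 4 6 15 14)(5 13) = [12, 1, 2, 3, 6, 13, 15, 7, 8, 4, 10, 11, 9, 5, 0, 14]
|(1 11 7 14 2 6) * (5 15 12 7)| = 9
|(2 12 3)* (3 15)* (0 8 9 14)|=|(0 8 9 14)(2 12 15 3)|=4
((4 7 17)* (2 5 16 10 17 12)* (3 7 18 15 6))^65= (2 4 7 10 6 5 18 12 17 3 16 15)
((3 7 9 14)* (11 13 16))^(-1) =((3 7 9 14)(11 13 16))^(-1) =(3 14 9 7)(11 16 13)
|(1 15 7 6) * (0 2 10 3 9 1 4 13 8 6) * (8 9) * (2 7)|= 10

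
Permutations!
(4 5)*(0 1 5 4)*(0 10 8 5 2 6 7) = (0 1 2 6 7)(5 10 8) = [1, 2, 6, 3, 4, 10, 7, 0, 5, 9, 8]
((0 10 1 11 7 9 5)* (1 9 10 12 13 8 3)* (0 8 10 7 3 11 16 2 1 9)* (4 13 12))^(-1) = ((0 4 13 10)(1 16 2)(3 9 5 8 11))^(-1) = (0 10 13 4)(1 2 16)(3 11 8 5 9)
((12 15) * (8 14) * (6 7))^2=((6 7)(8 14)(12 15))^2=(15)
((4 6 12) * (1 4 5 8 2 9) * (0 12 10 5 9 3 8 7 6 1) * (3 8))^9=(12)(1 4)(2 8)(5 7 6 10)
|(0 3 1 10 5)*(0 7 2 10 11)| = |(0 3 1 11)(2 10 5 7)| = 4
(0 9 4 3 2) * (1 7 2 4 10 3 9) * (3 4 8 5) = [1, 7, 0, 8, 9, 3, 6, 2, 5, 10, 4] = (0 1 7 2)(3 8 5)(4 9 10)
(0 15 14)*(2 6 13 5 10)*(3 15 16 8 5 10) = (0 16 8 5 3 15 14)(2 6 13 10) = [16, 1, 6, 15, 4, 3, 13, 7, 5, 9, 2, 11, 12, 10, 0, 14, 8]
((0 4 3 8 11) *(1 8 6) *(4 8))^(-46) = ((0 8 11)(1 4 3 6))^(-46) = (0 11 8)(1 3)(4 6)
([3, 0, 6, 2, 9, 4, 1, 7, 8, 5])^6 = [3, 0, 6, 2, 4, 5, 1, 7, 8, 9]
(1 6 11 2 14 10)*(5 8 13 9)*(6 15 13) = (1 15 13 9 5 8 6 11 2 14 10) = [0, 15, 14, 3, 4, 8, 11, 7, 6, 5, 1, 2, 12, 9, 10, 13]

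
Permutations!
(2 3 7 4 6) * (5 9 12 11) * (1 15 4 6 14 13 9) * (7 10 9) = (1 15 4 14 13 7 6 2 3 10 9 12 11 5) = [0, 15, 3, 10, 14, 1, 2, 6, 8, 12, 9, 5, 11, 7, 13, 4]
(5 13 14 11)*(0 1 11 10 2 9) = (0 1 11 5 13 14 10 2 9) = [1, 11, 9, 3, 4, 13, 6, 7, 8, 0, 2, 5, 12, 14, 10]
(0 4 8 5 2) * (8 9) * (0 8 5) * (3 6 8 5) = (0 4 9 3 6 8)(2 5) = [4, 1, 5, 6, 9, 2, 8, 7, 0, 3]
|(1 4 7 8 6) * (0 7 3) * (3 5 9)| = |(0 7 8 6 1 4 5 9 3)| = 9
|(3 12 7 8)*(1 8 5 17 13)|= |(1 8 3 12 7 5 17 13)|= 8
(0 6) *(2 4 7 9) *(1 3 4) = (0 6)(1 3 4 7 9 2) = [6, 3, 1, 4, 7, 5, 0, 9, 8, 2]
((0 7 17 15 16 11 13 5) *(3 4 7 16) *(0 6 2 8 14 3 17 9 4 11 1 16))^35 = (1 16)(2 3 5 8 11 6 14 13)(4 9 7)(15 17)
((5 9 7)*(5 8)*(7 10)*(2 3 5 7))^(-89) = (2 3 5 9 10)(7 8)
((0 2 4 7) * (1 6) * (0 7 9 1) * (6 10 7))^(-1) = (0 6 7 10 1 9 4 2)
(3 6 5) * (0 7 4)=(0 7 4)(3 6 5)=[7, 1, 2, 6, 0, 3, 5, 4]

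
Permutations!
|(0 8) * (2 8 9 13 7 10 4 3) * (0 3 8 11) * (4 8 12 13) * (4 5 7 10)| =12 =|(0 9 5 7 4 12 13 10 8 3 2 11)|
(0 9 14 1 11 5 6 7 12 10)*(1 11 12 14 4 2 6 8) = [9, 12, 6, 3, 2, 8, 7, 14, 1, 4, 0, 5, 10, 13, 11] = (0 9 4 2 6 7 14 11 5 8 1 12 10)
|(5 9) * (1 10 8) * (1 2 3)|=10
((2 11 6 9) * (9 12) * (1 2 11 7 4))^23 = ((1 2 7 4)(6 12 9 11))^23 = (1 4 7 2)(6 11 9 12)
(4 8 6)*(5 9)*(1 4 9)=[0, 4, 2, 3, 8, 1, 9, 7, 6, 5]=(1 4 8 6 9 5)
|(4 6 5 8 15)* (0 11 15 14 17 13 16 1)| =|(0 11 15 4 6 5 8 14 17 13 16 1)| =12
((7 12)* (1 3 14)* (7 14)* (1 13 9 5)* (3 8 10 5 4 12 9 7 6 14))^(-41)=(1 5 10 8)(3 12 4 9 7 13 14 6)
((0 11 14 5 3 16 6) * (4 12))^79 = (0 14 3 6 11 5 16)(4 12)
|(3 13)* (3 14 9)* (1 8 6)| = 12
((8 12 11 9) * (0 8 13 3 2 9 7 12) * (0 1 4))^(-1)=(0 4 1 8)(2 3 13 9)(7 11 12)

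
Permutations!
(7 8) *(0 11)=(0 11)(7 8)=[11, 1, 2, 3, 4, 5, 6, 8, 7, 9, 10, 0]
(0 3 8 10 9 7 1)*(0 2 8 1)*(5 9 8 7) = [3, 2, 7, 1, 4, 9, 6, 0, 10, 5, 8] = (0 3 1 2 7)(5 9)(8 10)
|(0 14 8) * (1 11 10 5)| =12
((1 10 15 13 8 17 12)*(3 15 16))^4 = (1 15 12 3 17 16 8 10 13)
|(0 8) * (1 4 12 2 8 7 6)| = 8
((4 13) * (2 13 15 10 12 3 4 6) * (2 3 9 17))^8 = (2 9 10 4 6)(3 13 17 12 15)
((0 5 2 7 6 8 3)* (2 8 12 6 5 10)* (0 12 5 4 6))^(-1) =(0 12 3 8 5 6 4 7 2 10)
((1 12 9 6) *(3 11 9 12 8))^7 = (12)(1 8 3 11 9 6)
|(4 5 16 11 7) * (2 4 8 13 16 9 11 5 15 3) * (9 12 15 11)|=|(2 4 11 7 8 13 16 5 12 15 3)|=11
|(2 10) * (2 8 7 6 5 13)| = |(2 10 8 7 6 5 13)| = 7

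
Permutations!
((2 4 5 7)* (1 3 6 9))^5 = ((1 3 6 9)(2 4 5 7))^5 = (1 3 6 9)(2 4 5 7)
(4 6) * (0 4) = (0 4 6) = [4, 1, 2, 3, 6, 5, 0]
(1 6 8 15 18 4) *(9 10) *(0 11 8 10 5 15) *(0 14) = [11, 6, 2, 3, 1, 15, 10, 7, 14, 5, 9, 8, 12, 13, 0, 18, 16, 17, 4] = (0 11 8 14)(1 6 10 9 5 15 18 4)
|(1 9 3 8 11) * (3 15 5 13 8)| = 7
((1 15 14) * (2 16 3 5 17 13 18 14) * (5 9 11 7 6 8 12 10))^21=(1 3 6 5 14 16 7 10 18 2 11 12 13 15 9 8 17)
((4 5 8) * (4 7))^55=((4 5 8 7))^55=(4 7 8 5)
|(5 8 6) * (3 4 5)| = |(3 4 5 8 6)| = 5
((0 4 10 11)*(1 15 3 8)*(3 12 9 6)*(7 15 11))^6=((0 4 10 7 15 12 9 6 3 8 1 11))^6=(0 9)(1 15)(3 10)(4 6)(7 8)(11 12)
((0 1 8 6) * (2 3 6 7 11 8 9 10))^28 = ((0 1 9 10 2 3 6)(7 11 8))^28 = (7 11 8)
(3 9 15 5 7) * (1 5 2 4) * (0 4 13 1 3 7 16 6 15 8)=(0 4 3 9 8)(1 5 16 6 15 2 13)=[4, 5, 13, 9, 3, 16, 15, 7, 0, 8, 10, 11, 12, 1, 14, 2, 6]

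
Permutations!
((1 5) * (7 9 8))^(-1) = (1 5)(7 8 9) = ((1 5)(7 9 8))^(-1)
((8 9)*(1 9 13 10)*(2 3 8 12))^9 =(1 9 12 2 3 8 13 10)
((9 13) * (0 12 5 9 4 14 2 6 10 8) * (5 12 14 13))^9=(0 6)(2 8)(4 13)(5 9)(10 14)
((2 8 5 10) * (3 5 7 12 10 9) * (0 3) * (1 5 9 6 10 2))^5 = (0 9 3)(1 5 6 10)(2 8 7 12) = ((0 3 9)(1 5 6 10)(2 8 7 12))^5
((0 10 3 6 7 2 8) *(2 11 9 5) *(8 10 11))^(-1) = (0 8 7 6 3 10 2 5 9 11)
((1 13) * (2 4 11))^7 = (1 13)(2 4 11)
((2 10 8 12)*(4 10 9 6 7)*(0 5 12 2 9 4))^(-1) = (0 7 6 9 12 5)(2 8 10 4)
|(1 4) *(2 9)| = 2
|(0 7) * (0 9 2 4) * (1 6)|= 10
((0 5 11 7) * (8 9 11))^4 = ((0 5 8 9 11 7))^4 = (0 11 8)(5 7 9)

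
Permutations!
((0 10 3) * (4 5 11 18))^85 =((0 10 3)(4 5 11 18))^85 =(0 10 3)(4 5 11 18)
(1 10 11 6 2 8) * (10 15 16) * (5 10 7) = [0, 15, 8, 3, 4, 10, 2, 5, 1, 9, 11, 6, 12, 13, 14, 16, 7] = (1 15 16 7 5 10 11 6 2 8)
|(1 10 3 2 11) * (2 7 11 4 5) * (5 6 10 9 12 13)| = 12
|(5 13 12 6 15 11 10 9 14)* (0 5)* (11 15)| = |(15)(0 5 13 12 6 11 10 9 14)| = 9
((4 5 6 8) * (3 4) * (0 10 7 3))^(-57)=((0 10 7 3 4 5 6 8))^(-57)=(0 8 6 5 4 3 7 10)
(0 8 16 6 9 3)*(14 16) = [8, 1, 2, 0, 4, 5, 9, 7, 14, 3, 10, 11, 12, 13, 16, 15, 6] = (0 8 14 16 6 9 3)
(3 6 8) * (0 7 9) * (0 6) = (0 7 9 6 8 3) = [7, 1, 2, 0, 4, 5, 8, 9, 3, 6]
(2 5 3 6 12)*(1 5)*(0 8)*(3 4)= (0 8)(1 5 4 3 6 12 2)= [8, 5, 1, 6, 3, 4, 12, 7, 0, 9, 10, 11, 2]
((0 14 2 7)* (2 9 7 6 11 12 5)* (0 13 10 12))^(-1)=((0 14 9 7 13 10 12 5 2 6 11))^(-1)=(0 11 6 2 5 12 10 13 7 9 14)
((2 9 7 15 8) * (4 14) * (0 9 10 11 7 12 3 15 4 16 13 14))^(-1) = (0 4 7 11 10 2 8 15 3 12 9)(13 16 14)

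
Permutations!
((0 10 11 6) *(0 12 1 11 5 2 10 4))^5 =((0 4)(1 11 6 12)(2 10 5))^5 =(0 4)(1 11 6 12)(2 5 10)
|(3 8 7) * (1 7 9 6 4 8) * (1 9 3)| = 10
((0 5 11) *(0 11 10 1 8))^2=((11)(0 5 10 1 8))^2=(11)(0 10 8 5 1)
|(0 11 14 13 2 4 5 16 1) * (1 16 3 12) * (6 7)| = |(16)(0 11 14 13 2 4 5 3 12 1)(6 7)| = 10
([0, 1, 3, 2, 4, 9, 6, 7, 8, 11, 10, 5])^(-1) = (2 3)(5 11 9)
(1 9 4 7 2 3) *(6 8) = [0, 9, 3, 1, 7, 5, 8, 2, 6, 4] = (1 9 4 7 2 3)(6 8)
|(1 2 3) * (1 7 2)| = 3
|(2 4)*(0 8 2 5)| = |(0 8 2 4 5)| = 5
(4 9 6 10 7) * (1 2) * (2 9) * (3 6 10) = (1 9 10 7 4 2)(3 6) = [0, 9, 1, 6, 2, 5, 3, 4, 8, 10, 7]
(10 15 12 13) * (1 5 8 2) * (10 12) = (1 5 8 2)(10 15)(12 13) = [0, 5, 1, 3, 4, 8, 6, 7, 2, 9, 15, 11, 13, 12, 14, 10]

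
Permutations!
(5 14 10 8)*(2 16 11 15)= (2 16 11 15)(5 14 10 8)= [0, 1, 16, 3, 4, 14, 6, 7, 5, 9, 8, 15, 12, 13, 10, 2, 11]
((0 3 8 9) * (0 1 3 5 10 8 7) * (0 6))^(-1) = ((0 5 10 8 9 1 3 7 6))^(-1) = (0 6 7 3 1 9 8 10 5)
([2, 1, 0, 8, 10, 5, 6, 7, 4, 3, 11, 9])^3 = [2, 1, 0, 10, 9, 5, 6, 7, 11, 4, 3, 8]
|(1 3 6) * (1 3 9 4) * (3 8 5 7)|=|(1 9 4)(3 6 8 5 7)|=15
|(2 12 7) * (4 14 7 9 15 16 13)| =|(2 12 9 15 16 13 4 14 7)| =9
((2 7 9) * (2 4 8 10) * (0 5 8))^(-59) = ((0 5 8 10 2 7 9 4))^(-59) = (0 7 8 4 2 5 9 10)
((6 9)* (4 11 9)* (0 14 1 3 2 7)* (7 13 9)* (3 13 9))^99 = ((0 14 1 13 3 2 9 6 4 11 7))^99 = (14)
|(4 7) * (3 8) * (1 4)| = |(1 4 7)(3 8)| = 6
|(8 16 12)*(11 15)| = |(8 16 12)(11 15)| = 6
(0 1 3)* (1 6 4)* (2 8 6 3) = (0 3)(1 2 8 6 4) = [3, 2, 8, 0, 1, 5, 4, 7, 6]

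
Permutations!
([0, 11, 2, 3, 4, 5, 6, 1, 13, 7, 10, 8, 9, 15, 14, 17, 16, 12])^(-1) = [0, 7, 2, 3, 4, 5, 6, 9, 11, 12, 10, 1, 17, 8, 14, 13, 16, 15]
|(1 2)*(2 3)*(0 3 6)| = 5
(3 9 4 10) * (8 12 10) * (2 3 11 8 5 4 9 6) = (2 3 6)(4 5)(8 12 10 11) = [0, 1, 3, 6, 5, 4, 2, 7, 12, 9, 11, 8, 10]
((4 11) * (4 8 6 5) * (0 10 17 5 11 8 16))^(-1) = (0 16 11 6 8 4 5 17 10)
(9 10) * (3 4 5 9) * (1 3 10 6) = (10)(1 3 4 5 9 6) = [0, 3, 2, 4, 5, 9, 1, 7, 8, 6, 10]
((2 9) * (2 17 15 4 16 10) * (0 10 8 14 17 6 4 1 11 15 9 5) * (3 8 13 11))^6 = (0 2)(1 6)(3 4)(5 10)(8 16)(9 15)(11 17)(13 14) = ((0 10 2 5)(1 3 8 14 17 9 6 4 16 13 11 15))^6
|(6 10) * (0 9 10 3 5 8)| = 7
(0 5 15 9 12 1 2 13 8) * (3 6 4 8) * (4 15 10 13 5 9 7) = [9, 2, 5, 6, 8, 10, 15, 4, 0, 12, 13, 11, 1, 3, 14, 7] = (0 9 12 1 2 5 10 13 3 6 15 7 4 8)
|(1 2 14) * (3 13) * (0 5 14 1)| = |(0 5 14)(1 2)(3 13)| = 6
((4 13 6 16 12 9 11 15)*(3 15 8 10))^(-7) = ((3 15 4 13 6 16 12 9 11 8 10))^(-7) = (3 6 11 15 16 8 4 12 10 13 9)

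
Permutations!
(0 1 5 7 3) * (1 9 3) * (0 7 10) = [9, 5, 2, 7, 4, 10, 6, 1, 8, 3, 0] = (0 9 3 7 1 5 10)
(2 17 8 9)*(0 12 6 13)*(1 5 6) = (0 12 1 5 6 13)(2 17 8 9) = [12, 5, 17, 3, 4, 6, 13, 7, 9, 2, 10, 11, 1, 0, 14, 15, 16, 8]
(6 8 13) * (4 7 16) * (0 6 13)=(0 6 8)(4 7 16)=[6, 1, 2, 3, 7, 5, 8, 16, 0, 9, 10, 11, 12, 13, 14, 15, 4]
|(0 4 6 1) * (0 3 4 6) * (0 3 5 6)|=6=|(1 5 6)(3 4)|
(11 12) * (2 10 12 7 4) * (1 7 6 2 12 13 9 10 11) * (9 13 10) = (13)(1 7 4 12)(2 11 6) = [0, 7, 11, 3, 12, 5, 2, 4, 8, 9, 10, 6, 1, 13]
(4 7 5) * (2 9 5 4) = [0, 1, 9, 3, 7, 2, 6, 4, 8, 5] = (2 9 5)(4 7)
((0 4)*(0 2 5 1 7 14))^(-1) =((0 4 2 5 1 7 14))^(-1) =(0 14 7 1 5 2 4)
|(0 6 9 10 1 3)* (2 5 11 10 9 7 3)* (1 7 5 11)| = 9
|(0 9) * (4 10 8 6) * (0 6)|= |(0 9 6 4 10 8)|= 6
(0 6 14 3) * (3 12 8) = (0 6 14 12 8 3) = [6, 1, 2, 0, 4, 5, 14, 7, 3, 9, 10, 11, 8, 13, 12]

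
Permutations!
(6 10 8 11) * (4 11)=(4 11 6 10 8)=[0, 1, 2, 3, 11, 5, 10, 7, 4, 9, 8, 6]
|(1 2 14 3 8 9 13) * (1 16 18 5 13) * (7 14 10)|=|(1 2 10 7 14 3 8 9)(5 13 16 18)|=8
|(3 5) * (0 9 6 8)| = |(0 9 6 8)(3 5)| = 4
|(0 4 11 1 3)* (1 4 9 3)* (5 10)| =6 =|(0 9 3)(4 11)(5 10)|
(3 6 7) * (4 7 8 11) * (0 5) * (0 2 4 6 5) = (2 4 7 3 5)(6 8 11) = [0, 1, 4, 5, 7, 2, 8, 3, 11, 9, 10, 6]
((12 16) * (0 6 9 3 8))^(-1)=(0 8 3 9 6)(12 16)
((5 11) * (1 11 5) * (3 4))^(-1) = (1 11)(3 4)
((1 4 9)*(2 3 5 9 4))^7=(1 3 9 2 5)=((1 2 3 5 9))^7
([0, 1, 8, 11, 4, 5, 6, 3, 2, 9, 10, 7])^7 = [0, 1, 8, 11, 4, 5, 6, 3, 2, 9, 10, 7]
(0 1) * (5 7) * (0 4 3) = (0 1 4 3)(5 7) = [1, 4, 2, 0, 3, 7, 6, 5]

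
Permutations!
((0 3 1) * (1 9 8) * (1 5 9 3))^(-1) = (0 1)(5 8 9)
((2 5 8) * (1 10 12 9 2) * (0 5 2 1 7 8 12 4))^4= ((0 5 12 9 1 10 4)(7 8))^4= (0 1 5 10 12 4 9)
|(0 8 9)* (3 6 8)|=5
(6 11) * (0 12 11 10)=(0 12 11 6 10)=[12, 1, 2, 3, 4, 5, 10, 7, 8, 9, 0, 6, 11]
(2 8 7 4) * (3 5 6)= (2 8 7 4)(3 5 6)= [0, 1, 8, 5, 2, 6, 3, 4, 7]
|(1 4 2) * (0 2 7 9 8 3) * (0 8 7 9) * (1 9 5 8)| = 20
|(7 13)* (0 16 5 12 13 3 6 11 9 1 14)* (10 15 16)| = |(0 10 15 16 5 12 13 7 3 6 11 9 1 14)| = 14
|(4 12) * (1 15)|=2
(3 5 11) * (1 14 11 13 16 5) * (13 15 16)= (1 14 11 3)(5 15 16)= [0, 14, 2, 1, 4, 15, 6, 7, 8, 9, 10, 3, 12, 13, 11, 16, 5]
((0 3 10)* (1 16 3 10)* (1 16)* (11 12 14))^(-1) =(0 10)(3 16)(11 14 12)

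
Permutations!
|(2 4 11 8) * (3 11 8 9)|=|(2 4 8)(3 11 9)|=3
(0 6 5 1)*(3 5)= (0 6 3 5 1)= [6, 0, 2, 5, 4, 1, 3]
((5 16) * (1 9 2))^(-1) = ((1 9 2)(5 16))^(-1) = (1 2 9)(5 16)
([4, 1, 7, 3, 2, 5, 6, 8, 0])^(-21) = [8, 1, 4, 3, 0, 5, 6, 2, 7]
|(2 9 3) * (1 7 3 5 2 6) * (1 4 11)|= |(1 7 3 6 4 11)(2 9 5)|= 6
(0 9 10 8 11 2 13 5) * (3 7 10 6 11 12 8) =(0 9 6 11 2 13 5)(3 7 10)(8 12) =[9, 1, 13, 7, 4, 0, 11, 10, 12, 6, 3, 2, 8, 5]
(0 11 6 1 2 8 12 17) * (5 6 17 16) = [11, 2, 8, 3, 4, 6, 1, 7, 12, 9, 10, 17, 16, 13, 14, 15, 5, 0] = (0 11 17)(1 2 8 12 16 5 6)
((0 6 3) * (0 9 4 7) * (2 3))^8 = (0 6 2 3 9 4 7)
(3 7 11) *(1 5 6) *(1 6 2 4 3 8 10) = [0, 5, 4, 7, 3, 2, 6, 11, 10, 9, 1, 8] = (1 5 2 4 3 7 11 8 10)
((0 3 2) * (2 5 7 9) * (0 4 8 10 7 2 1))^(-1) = (0 1 9 7 10 8 4 2 5 3) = ((0 3 5 2 4 8 10 7 9 1))^(-1)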